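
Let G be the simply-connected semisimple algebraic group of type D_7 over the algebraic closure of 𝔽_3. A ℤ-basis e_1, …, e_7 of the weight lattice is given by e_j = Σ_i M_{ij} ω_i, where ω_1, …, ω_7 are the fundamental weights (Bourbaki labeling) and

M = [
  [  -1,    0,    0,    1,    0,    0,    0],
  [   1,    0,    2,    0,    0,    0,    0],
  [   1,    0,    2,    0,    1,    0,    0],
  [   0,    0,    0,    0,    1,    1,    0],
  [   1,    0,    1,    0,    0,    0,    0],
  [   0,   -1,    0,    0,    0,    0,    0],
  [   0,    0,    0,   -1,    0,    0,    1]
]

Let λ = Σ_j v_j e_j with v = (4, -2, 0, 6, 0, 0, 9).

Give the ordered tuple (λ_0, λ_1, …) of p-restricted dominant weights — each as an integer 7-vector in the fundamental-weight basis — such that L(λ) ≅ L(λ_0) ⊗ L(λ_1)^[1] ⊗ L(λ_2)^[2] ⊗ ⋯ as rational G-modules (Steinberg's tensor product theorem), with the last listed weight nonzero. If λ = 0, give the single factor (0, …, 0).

Change of basis e → ω: c = M·v where v = (4, -2, 0, 6, 0, 0, 9):
  c_1 = -1*4 + 0*-2 + 0*0 + 1*6 + 0*0 + 0*0 + 0*9 = 2
  c_2 = 1*4 + 0*-2 + 2*0 + 0*6 + 0*0 + 0*0 + 0*9 = 4
  c_3 = 1*4 + 0*-2 + 2*0 + 0*6 + 1*0 + 0*0 + 0*9 = 4
  c_4 = 0*4 + 0*-2 + 0*0 + 0*6 + 1*0 + 1*0 + 0*9 = 0
  c_5 = 1*4 + 0*-2 + 1*0 + 0*6 + 0*0 + 0*0 + 0*9 = 4
  c_6 = 0*4 + -1*-2 + 0*0 + 0*6 + 0*0 + 0*0 + 0*9 = 2
  c_7 = 0*4 + 0*-2 + 0*0 + -1*6 + 0*0 + 0*0 + 1*9 = 3
p = 3; digits c_i = Σ_j d_{ij}·3^j, 0 ≤ d_{ij} < 3:
  c_1 = 2 = 2·3^0
  c_2 = 4 = 1·3^0 + 1·3^1
  c_3 = 4 = 1·3^0 + 1·3^1
  c_4 = 0
  c_5 = 4 = 1·3^0 + 1·3^1
  c_6 = 2 = 2·3^0
  c_7 = 3 = 0·3^0 + 1·3^1
p-restricted factor λ_0 = (2, 1, 1, 0, 1, 2, 0)
p-restricted factor λ_1 = (0, 1, 1, 0, 1, 0, 1)

((2, 1, 1, 0, 1, 2, 0), (0, 1, 1, 0, 1, 0, 1))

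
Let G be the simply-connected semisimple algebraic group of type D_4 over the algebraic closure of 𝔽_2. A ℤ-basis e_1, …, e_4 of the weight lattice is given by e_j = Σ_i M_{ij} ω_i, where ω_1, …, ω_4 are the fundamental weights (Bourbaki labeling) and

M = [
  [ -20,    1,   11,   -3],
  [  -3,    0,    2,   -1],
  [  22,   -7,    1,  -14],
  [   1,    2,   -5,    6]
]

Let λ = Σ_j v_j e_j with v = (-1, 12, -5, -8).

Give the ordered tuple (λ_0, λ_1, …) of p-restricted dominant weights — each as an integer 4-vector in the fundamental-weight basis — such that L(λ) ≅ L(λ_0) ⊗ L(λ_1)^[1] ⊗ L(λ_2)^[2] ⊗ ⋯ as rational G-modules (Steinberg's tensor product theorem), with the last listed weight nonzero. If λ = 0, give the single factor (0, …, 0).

Change of basis e → ω: c = M·v where v = (-1, 12, -5, -8):
  c_1 = (-20)·(-1) + (1)·(12) + (11)·(-5) + (-3)·(-8) = 1
  c_2 = (-3)·(-1) + (0)·(12) + (2)·(-5) + (-1)·(-8) = 1
  c_3 = (22)·(-1) + (-7)·(12) + (1)·(-5) + (-14)·(-8) = 1
  c_4 = (1)·(-1) + (2)·(12) + (-5)·(-5) + (6)·(-8) = 0
Writing each c_i in base p = 2:
  c_1 = 1 = 1·2^0
  c_2 = 1 = 1·2^0
  c_3 = 1 = 1·2^0
  c_4 = 0
p-restricted factor λ_0 = (1, 1, 1, 0)

((1, 1, 1, 0),)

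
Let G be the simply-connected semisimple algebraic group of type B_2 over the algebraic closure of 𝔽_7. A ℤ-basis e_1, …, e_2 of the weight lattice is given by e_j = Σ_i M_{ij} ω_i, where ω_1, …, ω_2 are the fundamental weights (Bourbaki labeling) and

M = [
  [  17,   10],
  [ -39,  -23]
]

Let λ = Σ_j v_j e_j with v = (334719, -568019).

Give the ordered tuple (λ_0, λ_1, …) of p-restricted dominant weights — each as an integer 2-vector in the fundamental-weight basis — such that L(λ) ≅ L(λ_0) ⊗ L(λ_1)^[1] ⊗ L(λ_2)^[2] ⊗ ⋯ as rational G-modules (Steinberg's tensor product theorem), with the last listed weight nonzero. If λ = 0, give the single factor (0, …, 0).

In the fundamental-weight basis, λ has coordinates c = M·v (v = (334719, -568019)):
  c_1 = (17)·(334719) + (10)·(-568019) = 10033
  c_2 = (-39)·(334719) + (-23)·(-568019) = 10396
Writing each c_i in base p = 7:
  c_1 = 10033 = 2·7^0 + 5·7^1 + 1·7^2 + 1·7^3 + 4·7^4
  c_2 = 10396 = 1·7^0 + 1·7^1 + 2·7^2 + 2·7^3 + 4·7^4
λ_0 = (2, 1)
λ_1 = (5, 1)
λ_2 = (1, 2)
λ_3 = (1, 2)
λ_4 = (4, 4)

((2, 1), (5, 1), (1, 2), (1, 2), (4, 4))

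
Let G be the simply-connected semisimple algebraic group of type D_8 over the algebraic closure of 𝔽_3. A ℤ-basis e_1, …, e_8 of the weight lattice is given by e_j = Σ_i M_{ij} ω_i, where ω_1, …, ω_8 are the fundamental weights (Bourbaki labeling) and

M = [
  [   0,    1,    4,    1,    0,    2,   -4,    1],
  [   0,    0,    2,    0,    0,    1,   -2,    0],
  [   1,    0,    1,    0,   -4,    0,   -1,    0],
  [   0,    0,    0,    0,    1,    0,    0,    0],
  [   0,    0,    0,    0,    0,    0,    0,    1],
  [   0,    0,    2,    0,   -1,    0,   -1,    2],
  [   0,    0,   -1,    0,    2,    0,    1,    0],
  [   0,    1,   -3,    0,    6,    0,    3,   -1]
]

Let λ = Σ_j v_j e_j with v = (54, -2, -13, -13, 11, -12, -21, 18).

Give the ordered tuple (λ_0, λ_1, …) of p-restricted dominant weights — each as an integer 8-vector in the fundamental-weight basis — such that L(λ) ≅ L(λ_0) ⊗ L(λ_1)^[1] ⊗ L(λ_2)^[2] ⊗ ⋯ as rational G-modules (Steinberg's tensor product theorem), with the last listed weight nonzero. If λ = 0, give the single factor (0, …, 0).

((2, 1, 0, 2, 0, 2, 2, 1), (0, 1, 0, 0, 0, 0, 1, 1), (1, 0, 2, 1, 2, 2, 1, 2))

ω-coordinates c = M·v, v = (54, -2, -13, -13, 11, -12, -21, 18):
  c_1 = 0*54 + 1*-2 + 4*-13 + 1*-13 + 0*11 + 2*-12 + -4*-21 + 1*18 = 11
  c_2 = 0*54 + 0*-2 + 2*-13 + 0*-13 + 0*11 + 1*-12 + -2*-21 + 0*18 = 4
  c_3 = 1*54 + 0*-2 + 1*-13 + 0*-13 + -4*11 + 0*-12 + -1*-21 + 0*18 = 18
  c_4 = 0*54 + 0*-2 + 0*-13 + 0*-13 + 1*11 + 0*-12 + 0*-21 + 0*18 = 11
  c_5 = 0*54 + 0*-2 + 0*-13 + 0*-13 + 0*11 + 0*-12 + 0*-21 + 1*18 = 18
  c_6 = 0*54 + 0*-2 + 2*-13 + 0*-13 + -1*11 + 0*-12 + -1*-21 + 2*18 = 20
  c_7 = 0*54 + 0*-2 + -1*-13 + 0*-13 + 2*11 + 0*-12 + 1*-21 + 0*18 = 14
  c_8 = 0*54 + 1*-2 + -3*-13 + 0*-13 + 6*11 + 0*-12 + 3*-21 + -1*18 = 22
Writing each c_i in base p = 3:
  c_1 = 11 = 2·3^0 + 0·3^1 + 1·3^2
  c_2 = 4 = 1·3^0 + 1·3^1
  c_3 = 18 = 0·3^0 + 0·3^1 + 2·3^2
  c_4 = 11 = 2·3^0 + 0·3^1 + 1·3^2
  c_5 = 18 = 0·3^0 + 0·3^1 + 2·3^2
  c_6 = 20 = 2·3^0 + 0·3^1 + 2·3^2
  c_7 = 14 = 2·3^0 + 1·3^1 + 1·3^2
  c_8 = 22 = 1·3^0 + 1·3^1 + 2·3^2
p-restricted factor λ_0 = (2, 1, 0, 2, 0, 2, 2, 1)
p-restricted factor λ_1 = (0, 1, 0, 0, 0, 0, 1, 1)
p-restricted factor λ_2 = (1, 0, 2, 1, 2, 2, 1, 2)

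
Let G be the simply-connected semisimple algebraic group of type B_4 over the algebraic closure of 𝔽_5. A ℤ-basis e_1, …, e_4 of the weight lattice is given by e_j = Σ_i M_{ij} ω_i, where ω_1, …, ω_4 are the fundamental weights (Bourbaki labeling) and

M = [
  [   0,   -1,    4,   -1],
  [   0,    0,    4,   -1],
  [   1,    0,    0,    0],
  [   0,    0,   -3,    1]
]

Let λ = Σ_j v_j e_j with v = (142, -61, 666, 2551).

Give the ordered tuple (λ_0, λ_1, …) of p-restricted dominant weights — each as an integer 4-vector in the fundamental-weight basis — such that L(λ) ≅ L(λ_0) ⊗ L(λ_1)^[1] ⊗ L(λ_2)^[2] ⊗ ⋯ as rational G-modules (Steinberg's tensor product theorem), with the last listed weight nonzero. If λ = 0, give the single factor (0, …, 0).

ω-coordinates c = M·v, v = (142, -61, 666, 2551):
  c_1 = (0)·(142) + (-1)·(-61) + (4)·(666) + (-1)·(2551) = 174
  c_2 = (0)·(142) + (0)·(-61) + (4)·(666) + (-1)·(2551) = 113
  c_3 = (1)·(142) + (0)·(-61) + (0)·(666) + (0)·(2551) = 142
  c_4 = (0)·(142) + (0)·(-61) + (-3)·(666) + (1)·(2551) = 553
Base-5 expansion of each c_i:
  c_1 = 174 = 4·5^0 + 4·5^1 + 1·5^2 + 1·5^3
  c_2 = 113 = 3·5^0 + 2·5^1 + 4·5^2
  c_3 = 142 = 2·5^0 + 3·5^1 + 0·5^2 + 1·5^3
  c_4 = 553 = 3·5^0 + 0·5^1 + 2·5^2 + 4·5^3
Factor λ_0 = (4, 3, 2, 3)
Factor λ_1 = (4, 2, 3, 0)
Factor λ_2 = (1, 4, 0, 2)
Factor λ_3 = (1, 0, 1, 4)

((4, 3, 2, 3), (4, 2, 3, 0), (1, 4, 0, 2), (1, 0, 1, 4))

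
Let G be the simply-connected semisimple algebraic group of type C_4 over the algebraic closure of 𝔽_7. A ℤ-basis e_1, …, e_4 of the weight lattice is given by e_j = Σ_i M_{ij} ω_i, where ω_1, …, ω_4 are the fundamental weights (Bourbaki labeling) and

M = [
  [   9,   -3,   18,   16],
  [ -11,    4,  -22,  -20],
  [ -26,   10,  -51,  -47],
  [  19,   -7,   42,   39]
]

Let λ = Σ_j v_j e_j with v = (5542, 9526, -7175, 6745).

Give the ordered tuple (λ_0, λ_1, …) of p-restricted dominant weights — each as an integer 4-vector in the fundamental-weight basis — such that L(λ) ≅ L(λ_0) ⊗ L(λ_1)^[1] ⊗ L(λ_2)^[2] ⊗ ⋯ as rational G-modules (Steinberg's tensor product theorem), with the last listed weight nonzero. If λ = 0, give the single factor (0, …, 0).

In the fundamental-weight basis, λ has coordinates c = M·v (v = (5542, 9526, -7175, 6745)):
  c_1 = (9)·(5542) + (-3)·(9526) + (18)·(-7175) + (16)·(6745) = 70
  c_2 = (-11)·(5542) + (4)·(9526) + (-22)·(-7175) + (-20)·(6745) = 92
  c_3 = (-26)·(5542) + (10)·(9526) + (-51)·(-7175) + (-47)·(6745) = 78
  c_4 = (19)·(5542) + (-7)·(9526) + (42)·(-7175) + (39)·(6745) = 321
Base-7 expansion of each c_i:
  c_1 = 70 = 0·7^0 + 3·7^1 + 1·7^2
  c_2 = 92 = 1·7^0 + 6·7^1 + 1·7^2
  c_3 = 78 = 1·7^0 + 4·7^1 + 1·7^2
  c_4 = 321 = 6·7^0 + 3·7^1 + 6·7^2
Factor λ_0 = (0, 1, 1, 6)
Factor λ_1 = (3, 6, 4, 3)
Factor λ_2 = (1, 1, 1, 6)

((0, 1, 1, 6), (3, 6, 4, 3), (1, 1, 1, 6))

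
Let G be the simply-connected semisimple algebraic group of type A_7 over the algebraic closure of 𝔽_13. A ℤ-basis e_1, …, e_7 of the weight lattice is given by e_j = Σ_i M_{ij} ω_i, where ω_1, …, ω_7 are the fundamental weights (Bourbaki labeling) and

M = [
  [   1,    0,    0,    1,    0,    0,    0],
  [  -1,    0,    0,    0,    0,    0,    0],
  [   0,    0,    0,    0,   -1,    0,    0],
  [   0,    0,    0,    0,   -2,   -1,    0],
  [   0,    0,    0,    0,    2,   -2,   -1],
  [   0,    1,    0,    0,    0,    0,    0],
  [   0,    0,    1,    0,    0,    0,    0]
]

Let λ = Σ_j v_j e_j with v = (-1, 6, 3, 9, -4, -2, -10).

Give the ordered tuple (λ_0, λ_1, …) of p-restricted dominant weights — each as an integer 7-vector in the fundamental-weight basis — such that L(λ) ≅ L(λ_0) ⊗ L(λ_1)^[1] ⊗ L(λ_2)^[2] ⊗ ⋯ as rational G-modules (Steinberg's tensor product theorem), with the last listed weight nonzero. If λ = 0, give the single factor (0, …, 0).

((8, 1, 4, 10, 6, 6, 3),)

Converting to the ω-basis (c_i = row i of M dotted with v = (-1, 6, 3, 9, -4, -2, -10)):
  c_1 = (1)·(-1) + (0)·(6) + (0)·(3) + (1)·(9) + (0)·(-4) + (0)·(-2) + (0)·(-10) = 8
  c_2 = (-1)·(-1) + (0)·(6) + (0)·(3) + (0)·(9) + (0)·(-4) + (0)·(-2) + (0)·(-10) = 1
  c_3 = (0)·(-1) + (0)·(6) + (0)·(3) + (0)·(9) + (-1)·(-4) + (0)·(-2) + (0)·(-10) = 4
  c_4 = (0)·(-1) + (0)·(6) + (0)·(3) + (0)·(9) + (-2)·(-4) + (-1)·(-2) + (0)·(-10) = 10
  c_5 = (0)·(-1) + (0)·(6) + (0)·(3) + (0)·(9) + (2)·(-4) + (-2)·(-2) + (-1)·(-10) = 6
  c_6 = (0)·(-1) + (1)·(6) + (0)·(3) + (0)·(9) + (0)·(-4) + (0)·(-2) + (0)·(-10) = 6
  c_7 = (0)·(-1) + (0)·(6) + (1)·(3) + (0)·(9) + (0)·(-4) + (0)·(-2) + (0)·(-10) = 3
p = 13; digits c_i = Σ_j d_{ij}·13^j, 0 ≤ d_{ij} < 13:
  c_1 = 8 = 8·13^0
  c_2 = 1 = 1·13^0
  c_3 = 4 = 4·13^0
  c_4 = 10 = 10·13^0
  c_5 = 6 = 6·13^0
  c_6 = 6 = 6·13^0
  c_7 = 3 = 3·13^0
p-restricted factor λ_0 = (8, 1, 4, 10, 6, 6, 3)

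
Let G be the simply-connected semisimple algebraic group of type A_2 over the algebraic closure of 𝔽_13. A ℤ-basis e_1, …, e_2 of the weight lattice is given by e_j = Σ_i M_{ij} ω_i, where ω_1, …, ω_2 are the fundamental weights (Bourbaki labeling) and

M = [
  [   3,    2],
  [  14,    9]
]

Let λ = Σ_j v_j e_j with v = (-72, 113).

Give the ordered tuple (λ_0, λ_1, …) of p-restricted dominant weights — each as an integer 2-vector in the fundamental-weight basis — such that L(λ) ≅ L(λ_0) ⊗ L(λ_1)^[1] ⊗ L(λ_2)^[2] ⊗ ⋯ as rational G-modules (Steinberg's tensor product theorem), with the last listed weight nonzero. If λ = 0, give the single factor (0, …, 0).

((10, 9),)

ω-coordinates c = M·v, v = (-72, 113):
  c_1 = (3)·(-72) + (2)·(113) = 10
  c_2 = (14)·(-72) + (9)·(113) = 9
Writing each c_i in base p = 13:
  c_1 = 10 = 10·13^0
  c_2 = 9 = 9·13^0
λ_0 = (10, 9)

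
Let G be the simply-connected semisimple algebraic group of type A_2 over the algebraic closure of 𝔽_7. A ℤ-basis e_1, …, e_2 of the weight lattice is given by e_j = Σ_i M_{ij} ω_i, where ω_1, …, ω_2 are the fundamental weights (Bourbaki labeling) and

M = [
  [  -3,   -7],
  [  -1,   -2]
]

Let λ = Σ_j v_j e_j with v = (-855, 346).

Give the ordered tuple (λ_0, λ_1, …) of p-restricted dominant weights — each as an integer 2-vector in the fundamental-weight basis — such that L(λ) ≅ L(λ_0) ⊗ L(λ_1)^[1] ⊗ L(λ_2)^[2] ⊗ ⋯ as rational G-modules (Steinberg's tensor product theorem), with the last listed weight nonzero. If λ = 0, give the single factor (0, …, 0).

((3, 2), (6, 2), (2, 3))

In the fundamental-weight basis, λ has coordinates c = M·v (v = (-855, 346)):
  c_1 = -3*-855 + -7*346 = 143
  c_2 = -1*-855 + -2*346 = 163
Expand coordinatewise in base 7:
  c_1 = 143 = 3·7^0 + 6·7^1 + 2·7^2
  c_2 = 163 = 2·7^0 + 2·7^1 + 3·7^2
λ_0 = (3, 2)
λ_1 = (6, 2)
λ_2 = (2, 3)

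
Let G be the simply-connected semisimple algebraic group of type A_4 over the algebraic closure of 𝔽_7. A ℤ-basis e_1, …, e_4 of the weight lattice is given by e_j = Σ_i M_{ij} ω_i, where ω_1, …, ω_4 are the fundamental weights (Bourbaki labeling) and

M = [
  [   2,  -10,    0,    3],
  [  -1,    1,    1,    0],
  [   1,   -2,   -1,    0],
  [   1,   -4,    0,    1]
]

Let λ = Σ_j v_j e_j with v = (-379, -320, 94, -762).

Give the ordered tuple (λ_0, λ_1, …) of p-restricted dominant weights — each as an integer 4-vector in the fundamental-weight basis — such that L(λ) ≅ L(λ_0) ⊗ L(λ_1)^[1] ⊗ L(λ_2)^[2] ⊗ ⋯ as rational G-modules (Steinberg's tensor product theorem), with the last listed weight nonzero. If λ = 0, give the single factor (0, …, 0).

((2, 6, 6, 6), (1, 0, 2, 5), (3, 3, 3, 2))

Converting to the ω-basis (c_i = row i of M dotted with v = (-379, -320, 94, -762)):
  c_1 = (2)·(-379) + (-10)·(-320) + (0)·(94) + (3)·(-762) = 156
  c_2 = (-1)·(-379) + (1)·(-320) + (1)·(94) + (0)·(-762) = 153
  c_3 = (1)·(-379) + (-2)·(-320) + (-1)·(94) + (0)·(-762) = 167
  c_4 = (1)·(-379) + (-4)·(-320) + (0)·(94) + (1)·(-762) = 139
Expand coordinatewise in base 7:
  c_1 = 156 = 2·7^0 + 1·7^1 + 3·7^2
  c_2 = 153 = 6·7^0 + 0·7^1 + 3·7^2
  c_3 = 167 = 6·7^0 + 2·7^1 + 3·7^2
  c_4 = 139 = 6·7^0 + 5·7^1 + 2·7^2
λ_0 = (2, 6, 6, 6)
λ_1 = (1, 0, 2, 5)
λ_2 = (3, 3, 3, 2)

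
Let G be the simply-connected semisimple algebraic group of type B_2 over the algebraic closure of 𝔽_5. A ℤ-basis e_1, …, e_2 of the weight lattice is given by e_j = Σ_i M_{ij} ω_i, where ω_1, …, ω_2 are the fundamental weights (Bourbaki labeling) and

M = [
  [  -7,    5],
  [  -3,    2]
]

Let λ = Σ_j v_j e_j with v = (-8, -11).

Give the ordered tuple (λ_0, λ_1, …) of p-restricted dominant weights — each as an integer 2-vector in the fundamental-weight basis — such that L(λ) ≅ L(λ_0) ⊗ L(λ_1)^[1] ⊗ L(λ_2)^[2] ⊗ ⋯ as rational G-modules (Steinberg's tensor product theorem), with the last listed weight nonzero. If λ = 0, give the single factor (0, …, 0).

In the fundamental-weight basis, λ has coordinates c = M·v (v = (-8, -11)):
  c_1 = (-7)·(-8) + (5)·(-11) = 1
  c_2 = (-3)·(-8) + (2)·(-11) = 2
Expand coordinatewise in base 5:
  c_1 = 1 = 1·5^0
  c_2 = 2 = 2·5^0
λ_0 = (1, 2)

((1, 2),)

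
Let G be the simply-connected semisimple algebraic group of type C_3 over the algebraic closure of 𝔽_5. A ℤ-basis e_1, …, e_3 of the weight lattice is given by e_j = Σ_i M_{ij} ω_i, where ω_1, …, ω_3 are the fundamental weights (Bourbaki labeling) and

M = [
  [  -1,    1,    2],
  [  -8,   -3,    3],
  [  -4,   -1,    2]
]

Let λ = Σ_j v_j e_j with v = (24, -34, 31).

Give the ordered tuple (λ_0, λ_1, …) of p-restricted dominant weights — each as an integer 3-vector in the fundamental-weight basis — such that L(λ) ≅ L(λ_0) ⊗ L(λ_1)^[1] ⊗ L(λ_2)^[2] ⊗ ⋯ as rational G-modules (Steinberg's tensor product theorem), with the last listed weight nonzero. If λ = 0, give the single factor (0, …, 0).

In the fundamental-weight basis, λ has coordinates c = M·v (v = (24, -34, 31)):
  c_1 = (-1)·(24) + (1)·(-34) + (2)·(31) = 4
  c_2 = (-8)·(24) + (-3)·(-34) + (3)·(31) = 3
  c_3 = (-4)·(24) + (-1)·(-34) + (2)·(31) = 0
Base-5 expansion of each c_i:
  c_1 = 4 = 4·5^0
  c_2 = 3 = 3·5^0
  c_3 = 0
Factor λ_0 = (4, 3, 0)

((4, 3, 0),)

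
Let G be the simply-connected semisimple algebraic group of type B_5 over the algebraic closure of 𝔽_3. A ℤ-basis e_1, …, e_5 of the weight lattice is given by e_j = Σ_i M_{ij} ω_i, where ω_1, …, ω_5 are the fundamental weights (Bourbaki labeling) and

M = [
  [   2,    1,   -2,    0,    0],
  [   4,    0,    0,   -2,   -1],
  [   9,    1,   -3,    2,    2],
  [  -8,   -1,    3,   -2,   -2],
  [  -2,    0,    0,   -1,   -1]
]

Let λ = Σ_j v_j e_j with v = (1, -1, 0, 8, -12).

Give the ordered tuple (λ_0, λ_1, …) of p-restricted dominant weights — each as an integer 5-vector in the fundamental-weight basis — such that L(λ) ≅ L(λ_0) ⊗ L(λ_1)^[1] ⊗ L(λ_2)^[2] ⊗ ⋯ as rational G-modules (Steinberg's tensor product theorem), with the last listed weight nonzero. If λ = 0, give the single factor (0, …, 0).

((1, 0, 0, 1, 2),)

Change of basis e → ω: c = M·v where v = (1, -1, 0, 8, -12):
  c_1 = 2*1 + 1*-1 + -2*0 + 0*8 + 0*-12 = 1
  c_2 = 4*1 + 0*-1 + 0*0 + -2*8 + -1*-12 = 0
  c_3 = 9*1 + 1*-1 + -3*0 + 2*8 + 2*-12 = 0
  c_4 = -8*1 + -1*-1 + 3*0 + -2*8 + -2*-12 = 1
  c_5 = -2*1 + 0*-1 + 0*0 + -1*8 + -1*-12 = 2
Base-3 expansion of each c_i:
  c_1 = 1 = 1·3^0
  c_2 = 0
  c_3 = 0
  c_4 = 1 = 1·3^0
  c_5 = 2 = 2·3^0
λ_0 = (1, 0, 0, 1, 2)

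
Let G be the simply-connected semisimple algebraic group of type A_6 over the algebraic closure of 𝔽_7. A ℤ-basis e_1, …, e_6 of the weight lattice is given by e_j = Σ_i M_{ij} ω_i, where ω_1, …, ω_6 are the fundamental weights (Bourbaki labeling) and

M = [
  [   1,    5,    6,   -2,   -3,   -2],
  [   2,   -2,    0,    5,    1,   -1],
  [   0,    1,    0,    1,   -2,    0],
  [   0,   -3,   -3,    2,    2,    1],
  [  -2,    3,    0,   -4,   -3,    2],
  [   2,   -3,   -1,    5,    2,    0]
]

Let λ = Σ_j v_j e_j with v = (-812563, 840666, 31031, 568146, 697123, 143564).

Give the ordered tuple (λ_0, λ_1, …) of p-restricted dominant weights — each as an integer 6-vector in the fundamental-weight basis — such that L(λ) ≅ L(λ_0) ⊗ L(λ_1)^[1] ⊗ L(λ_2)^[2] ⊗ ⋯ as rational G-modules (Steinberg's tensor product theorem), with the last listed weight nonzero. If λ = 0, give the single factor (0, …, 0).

Converting to the ω-basis (c_i = row i of M dotted with v = (-812563, 840666, 31031, 568146, 697123, 143564)):
  c_1 = (1)·(-812563) + (5)·(840666) + (6)·(31031) + (-2)·(568146) + (-3)·(697123) + (-2)·(143564) = 62164
  c_2 = (2)·(-812563) + (-2)·(840666) + (0)·(31031) + (5)·(568146) + (1)·(697123) + (-1)·(143564) = 87831
  c_3 = (0)·(-812563) + (1)·(840666) + (0)·(31031) + (1)·(568146) + (-2)·(697123) + (0)·(143564) = 14566
  c_4 = (0)·(-812563) + (-3)·(840666) + (-3)·(31031) + (2)·(568146) + (2)·(697123) + (1)·(143564) = 59011
  c_5 = (-2)·(-812563) + (3)·(840666) + (0)·(31031) + (-4)·(568146) + (-3)·(697123) + (2)·(143564) = 70299
  c_6 = (2)·(-812563) + (-3)·(840666) + (-1)·(31031) + (5)·(568146) + (2)·(697123) + (0)·(143564) = 56821
Writing each c_i in base p = 7:
  c_1 = 62164 = 4·7^0 + 4·7^1 + 1·7^2 + 6·7^3 + 4·7^4 + 3·7^5
  c_2 = 87831 = 2·7^0 + 3·7^1 + 0·7^2 + 4·7^3 + 1·7^4 + 5·7^5
  c_3 = 14566 = 6·7^0 + 1·7^1 + 3·7^2 + 0·7^3 + 6·7^4
  c_4 = 59011 = 1·7^0 + 2·7^1 + 0·7^2 + 4·7^3 + 3·7^4 + 3·7^5
  c_5 = 70299 = 5·7^0 + 4·7^1 + 6·7^2 + 1·7^3 + 1·7^4 + 4·7^5
  c_6 = 56821 = 2·7^0 + 4·7^1 + 4·7^2 + 4·7^3 + 2·7^4 + 3·7^5
Factor λ_0 = (4, 2, 6, 1, 5, 2)
Factor λ_1 = (4, 3, 1, 2, 4, 4)
Factor λ_2 = (1, 0, 3, 0, 6, 4)
Factor λ_3 = (6, 4, 0, 4, 1, 4)
Factor λ_4 = (4, 1, 6, 3, 1, 2)
Factor λ_5 = (3, 5, 0, 3, 4, 3)

((4, 2, 6, 1, 5, 2), (4, 3, 1, 2, 4, 4), (1, 0, 3, 0, 6, 4), (6, 4, 0, 4, 1, 4), (4, 1, 6, 3, 1, 2), (3, 5, 0, 3, 4, 3))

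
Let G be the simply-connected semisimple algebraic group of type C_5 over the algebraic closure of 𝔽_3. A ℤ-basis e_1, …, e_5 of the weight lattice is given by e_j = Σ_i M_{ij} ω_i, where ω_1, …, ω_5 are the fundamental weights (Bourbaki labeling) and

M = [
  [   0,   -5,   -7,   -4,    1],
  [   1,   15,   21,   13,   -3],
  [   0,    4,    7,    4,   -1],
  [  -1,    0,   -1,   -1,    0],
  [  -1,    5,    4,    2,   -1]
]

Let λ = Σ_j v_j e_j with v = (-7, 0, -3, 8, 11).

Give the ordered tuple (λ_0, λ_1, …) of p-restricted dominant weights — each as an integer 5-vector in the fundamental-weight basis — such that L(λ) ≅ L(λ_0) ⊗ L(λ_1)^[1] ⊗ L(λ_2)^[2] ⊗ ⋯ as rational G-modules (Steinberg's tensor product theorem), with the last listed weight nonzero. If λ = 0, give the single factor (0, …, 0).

Change of basis e → ω: c = M·v where v = (-7, 0, -3, 8, 11):
  c_1 = 0*-7 + -5*0 + -7*-3 + -4*8 + 1*11 = 0
  c_2 = 1*-7 + 15*0 + 21*-3 + 13*8 + -3*11 = 1
  c_3 = 0*-7 + 4*0 + 7*-3 + 4*8 + -1*11 = 0
  c_4 = -1*-7 + 0*0 + -1*-3 + -1*8 + 0*11 = 2
  c_5 = -1*-7 + 5*0 + 4*-3 + 2*8 + -1*11 = 0
p = 3; digits c_i = Σ_j d_{ij}·3^j, 0 ≤ d_{ij} < 3:
  c_1 = 0
  c_2 = 1 = 1·3^0
  c_3 = 0
  c_4 = 2 = 2·3^0
  c_5 = 0
p-restricted factor λ_0 = (0, 1, 0, 2, 0)

((0, 1, 0, 2, 0),)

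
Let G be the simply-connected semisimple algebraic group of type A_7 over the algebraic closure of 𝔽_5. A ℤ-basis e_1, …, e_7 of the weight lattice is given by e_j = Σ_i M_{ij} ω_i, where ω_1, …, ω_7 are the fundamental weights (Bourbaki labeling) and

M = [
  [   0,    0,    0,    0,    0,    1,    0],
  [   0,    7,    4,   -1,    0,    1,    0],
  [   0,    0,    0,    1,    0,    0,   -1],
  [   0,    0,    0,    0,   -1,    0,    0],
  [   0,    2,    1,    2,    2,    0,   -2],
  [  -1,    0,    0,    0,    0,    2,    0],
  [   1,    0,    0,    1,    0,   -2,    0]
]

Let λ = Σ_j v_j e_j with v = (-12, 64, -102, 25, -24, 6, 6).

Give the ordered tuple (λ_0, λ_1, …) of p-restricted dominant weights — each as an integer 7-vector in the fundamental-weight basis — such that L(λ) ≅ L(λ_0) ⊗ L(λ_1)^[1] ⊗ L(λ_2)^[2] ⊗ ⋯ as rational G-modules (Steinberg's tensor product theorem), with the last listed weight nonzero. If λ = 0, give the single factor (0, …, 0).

Change of basis e → ω: c = M·v where v = (-12, 64, -102, 25, -24, 6, 6):
  c_1 = (0)·(-12) + (0)·(64) + (0)·(-102) + (0)·(25) + (0)·(-24) + (1)·(6) + (0)·(6) = 6
  c_2 = (0)·(-12) + (7)·(64) + (4)·(-102) + (-1)·(25) + (0)·(-24) + (1)·(6) + (0)·(6) = 21
  c_3 = (0)·(-12) + (0)·(64) + (0)·(-102) + (1)·(25) + (0)·(-24) + (0)·(6) + (-1)·(6) = 19
  c_4 = (0)·(-12) + (0)·(64) + (0)·(-102) + (0)·(25) + (-1)·(-24) + (0)·(6) + (0)·(6) = 24
  c_5 = (0)·(-12) + (2)·(64) + (1)·(-102) + (2)·(25) + (2)·(-24) + (0)·(6) + (-2)·(6) = 16
  c_6 = (-1)·(-12) + (0)·(64) + (0)·(-102) + (0)·(25) + (0)·(-24) + (2)·(6) + (0)·(6) = 24
  c_7 = (1)·(-12) + (0)·(64) + (0)·(-102) + (1)·(25) + (0)·(-24) + (-2)·(6) + (0)·(6) = 1
Base-5 expansion of each c_i:
  c_1 = 6 = 1·5^0 + 1·5^1
  c_2 = 21 = 1·5^0 + 4·5^1
  c_3 = 19 = 4·5^0 + 3·5^1
  c_4 = 24 = 4·5^0 + 4·5^1
  c_5 = 16 = 1·5^0 + 3·5^1
  c_6 = 24 = 4·5^0 + 4·5^1
  c_7 = 1 = 1·5^0
λ_0 = (1, 1, 4, 4, 1, 4, 1)
λ_1 = (1, 4, 3, 4, 3, 4, 0)

((1, 1, 4, 4, 1, 4, 1), (1, 4, 3, 4, 3, 4, 0))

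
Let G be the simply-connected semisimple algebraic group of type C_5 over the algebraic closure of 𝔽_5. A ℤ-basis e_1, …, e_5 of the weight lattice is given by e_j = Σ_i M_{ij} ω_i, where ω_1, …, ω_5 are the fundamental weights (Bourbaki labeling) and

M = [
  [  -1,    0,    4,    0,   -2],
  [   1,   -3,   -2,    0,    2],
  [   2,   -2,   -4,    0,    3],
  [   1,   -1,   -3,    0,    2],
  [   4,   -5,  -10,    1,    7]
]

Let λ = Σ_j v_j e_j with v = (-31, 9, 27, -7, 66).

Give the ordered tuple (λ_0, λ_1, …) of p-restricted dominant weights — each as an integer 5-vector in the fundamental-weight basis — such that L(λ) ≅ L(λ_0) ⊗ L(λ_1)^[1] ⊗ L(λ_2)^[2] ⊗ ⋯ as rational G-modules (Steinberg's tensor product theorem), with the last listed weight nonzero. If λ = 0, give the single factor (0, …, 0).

In the fundamental-weight basis, λ has coordinates c = M·v (v = (-31, 9, 27, -7, 66)):
  c_1 = (-1)·(-31) + (0)·(9) + (4)·(27) + (0)·(-7) + (-2)·(66) = 7
  c_2 = (1)·(-31) + (-3)·(9) + (-2)·(27) + (0)·(-7) + (2)·(66) = 20
  c_3 = (2)·(-31) + (-2)·(9) + (-4)·(27) + (0)·(-7) + (3)·(66) = 10
  c_4 = (1)·(-31) + (-1)·(9) + (-3)·(27) + (0)·(-7) + (2)·(66) = 11
  c_5 = (4)·(-31) + (-5)·(9) + (-10)·(27) + (1)·(-7) + (7)·(66) = 16
Writing each c_i in base p = 5:
  c_1 = 7 = 2·5^0 + 1·5^1
  c_2 = 20 = 0·5^0 + 4·5^1
  c_3 = 10 = 0·5^0 + 2·5^1
  c_4 = 11 = 1·5^0 + 2·5^1
  c_5 = 16 = 1·5^0 + 3·5^1
p-restricted factor λ_0 = (2, 0, 0, 1, 1)
p-restricted factor λ_1 = (1, 4, 2, 2, 3)

((2, 0, 0, 1, 1), (1, 4, 2, 2, 3))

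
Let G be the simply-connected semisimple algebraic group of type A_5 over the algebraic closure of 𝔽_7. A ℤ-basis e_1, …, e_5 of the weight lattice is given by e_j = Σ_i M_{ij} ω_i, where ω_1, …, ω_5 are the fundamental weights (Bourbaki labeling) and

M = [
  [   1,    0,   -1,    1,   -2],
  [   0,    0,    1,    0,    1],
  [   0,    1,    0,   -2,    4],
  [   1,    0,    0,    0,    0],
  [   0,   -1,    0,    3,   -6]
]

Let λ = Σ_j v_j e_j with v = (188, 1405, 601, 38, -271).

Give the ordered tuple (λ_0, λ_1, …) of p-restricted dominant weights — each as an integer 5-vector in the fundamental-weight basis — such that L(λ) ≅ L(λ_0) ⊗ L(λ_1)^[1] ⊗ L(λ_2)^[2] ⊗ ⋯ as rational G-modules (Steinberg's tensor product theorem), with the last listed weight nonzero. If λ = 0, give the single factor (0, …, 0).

((6, 1, 0, 6, 6), (2, 5, 0, 5, 5), (3, 6, 5, 3, 6))

Converting to the ω-basis (c_i = row i of M dotted with v = (188, 1405, 601, 38, -271)):
  c_1 = 1*188 + 0*1405 + -1*601 + 1*38 + -2*-271 = 167
  c_2 = 0*188 + 0*1405 + 1*601 + 0*38 + 1*-271 = 330
  c_3 = 0*188 + 1*1405 + 0*601 + -2*38 + 4*-271 = 245
  c_4 = 1*188 + 0*1405 + 0*601 + 0*38 + 0*-271 = 188
  c_5 = 0*188 + -1*1405 + 0*601 + 3*38 + -6*-271 = 335
p = 7; digits c_i = Σ_j d_{ij}·7^j, 0 ≤ d_{ij} < 7:
  c_1 = 167 = 6·7^0 + 2·7^1 + 3·7^2
  c_2 = 330 = 1·7^0 + 5·7^1 + 6·7^2
  c_3 = 245 = 0·7^0 + 0·7^1 + 5·7^2
  c_4 = 188 = 6·7^0 + 5·7^1 + 3·7^2
  c_5 = 335 = 6·7^0 + 5·7^1 + 6·7^2
λ_0 = (6, 1, 0, 6, 6)
λ_1 = (2, 5, 0, 5, 5)
λ_2 = (3, 6, 5, 3, 6)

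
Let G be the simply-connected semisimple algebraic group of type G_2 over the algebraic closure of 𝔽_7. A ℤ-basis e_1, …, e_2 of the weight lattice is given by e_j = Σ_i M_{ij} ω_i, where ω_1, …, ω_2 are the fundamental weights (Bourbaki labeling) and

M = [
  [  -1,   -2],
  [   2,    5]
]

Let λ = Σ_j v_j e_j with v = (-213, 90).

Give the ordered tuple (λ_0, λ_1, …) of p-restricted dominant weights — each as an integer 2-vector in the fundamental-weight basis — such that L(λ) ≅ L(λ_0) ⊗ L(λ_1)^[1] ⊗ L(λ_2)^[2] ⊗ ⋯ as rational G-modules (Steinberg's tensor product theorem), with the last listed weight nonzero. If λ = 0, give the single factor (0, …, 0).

Change of basis e → ω: c = M·v where v = (-213, 90):
  c_1 = (-1)·(-213) + (-2)·(90) = 33
  c_2 = (2)·(-213) + (5)·(90) = 24
Expand coordinatewise in base 7:
  c_1 = 33 = 5·7^0 + 4·7^1
  c_2 = 24 = 3·7^0 + 3·7^1
λ_0 = (5, 3)
λ_1 = (4, 3)

((5, 3), (4, 3))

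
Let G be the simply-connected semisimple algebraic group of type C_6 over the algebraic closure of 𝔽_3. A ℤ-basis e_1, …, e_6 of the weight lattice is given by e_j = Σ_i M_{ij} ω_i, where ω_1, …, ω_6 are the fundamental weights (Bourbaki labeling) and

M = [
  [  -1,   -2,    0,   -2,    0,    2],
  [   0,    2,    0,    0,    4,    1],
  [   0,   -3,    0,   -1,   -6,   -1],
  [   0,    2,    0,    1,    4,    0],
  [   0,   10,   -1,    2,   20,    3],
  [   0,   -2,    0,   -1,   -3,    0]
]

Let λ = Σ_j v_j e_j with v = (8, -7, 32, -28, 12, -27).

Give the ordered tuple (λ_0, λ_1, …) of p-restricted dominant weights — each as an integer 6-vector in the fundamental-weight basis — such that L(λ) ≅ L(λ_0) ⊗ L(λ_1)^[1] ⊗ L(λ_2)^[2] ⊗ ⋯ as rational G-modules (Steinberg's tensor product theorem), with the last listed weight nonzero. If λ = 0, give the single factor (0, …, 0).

Change of basis e → ω: c = M·v where v = (8, -7, 32, -28, 12, -27):
  c_1 = (-1)·(8) + (-2)·(-7) + 0·32 + (-2)·(-28) + 0·12 + (2)·(-27) = 8
  c_2 = 0·8 + (2)·(-7) + 0·32 + (0)·(-28) + 4·12 + (1)·(-27) = 7
  c_3 = 0·8 + (-3)·(-7) + 0·32 + (-1)·(-28) + (-6)·(12) + (-1)·(-27) = 4
  c_4 = 0·8 + (2)·(-7) + 0·32 + (1)·(-28) + 4·12 + (0)·(-27) = 6
  c_5 = 0·8 + (10)·(-7) + (-1)·(32) + (2)·(-28) + 20·12 + (3)·(-27) = 1
  c_6 = 0·8 + (-2)·(-7) + 0·32 + (-1)·(-28) + (-3)·(12) + (0)·(-27) = 6
Writing each c_i in base p = 3:
  c_1 = 8 = 2·3^0 + 2·3^1
  c_2 = 7 = 1·3^0 + 2·3^1
  c_3 = 4 = 1·3^0 + 1·3^1
  c_4 = 6 = 0·3^0 + 2·3^1
  c_5 = 1 = 1·3^0
  c_6 = 6 = 0·3^0 + 2·3^1
Factor λ_0 = (2, 1, 1, 0, 1, 0)
Factor λ_1 = (2, 2, 1, 2, 0, 2)

((2, 1, 1, 0, 1, 0), (2, 2, 1, 2, 0, 2))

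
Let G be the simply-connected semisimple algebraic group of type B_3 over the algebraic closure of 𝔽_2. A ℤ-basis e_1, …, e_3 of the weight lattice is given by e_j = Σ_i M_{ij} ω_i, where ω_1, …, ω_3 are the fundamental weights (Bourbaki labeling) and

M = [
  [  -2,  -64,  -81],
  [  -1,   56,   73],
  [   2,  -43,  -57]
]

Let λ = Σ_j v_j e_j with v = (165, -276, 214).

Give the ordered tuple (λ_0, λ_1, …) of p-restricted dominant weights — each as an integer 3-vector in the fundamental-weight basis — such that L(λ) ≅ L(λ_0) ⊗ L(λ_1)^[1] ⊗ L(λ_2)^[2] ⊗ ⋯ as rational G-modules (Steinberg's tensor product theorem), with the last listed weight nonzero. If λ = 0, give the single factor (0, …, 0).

Change of basis e → ω: c = M·v where v = (165, -276, 214):
  c_1 = -2*165 + -64*-276 + -81*214 = 0
  c_2 = -1*165 + 56*-276 + 73*214 = 1
  c_3 = 2*165 + -43*-276 + -57*214 = 0
p = 2; digits c_i = Σ_j d_{ij}·2^j, 0 ≤ d_{ij} < 2:
  c_1 = 0
  c_2 = 1 = 1·2^0
  c_3 = 0
λ_0 = (0, 1, 0)

((0, 1, 0),)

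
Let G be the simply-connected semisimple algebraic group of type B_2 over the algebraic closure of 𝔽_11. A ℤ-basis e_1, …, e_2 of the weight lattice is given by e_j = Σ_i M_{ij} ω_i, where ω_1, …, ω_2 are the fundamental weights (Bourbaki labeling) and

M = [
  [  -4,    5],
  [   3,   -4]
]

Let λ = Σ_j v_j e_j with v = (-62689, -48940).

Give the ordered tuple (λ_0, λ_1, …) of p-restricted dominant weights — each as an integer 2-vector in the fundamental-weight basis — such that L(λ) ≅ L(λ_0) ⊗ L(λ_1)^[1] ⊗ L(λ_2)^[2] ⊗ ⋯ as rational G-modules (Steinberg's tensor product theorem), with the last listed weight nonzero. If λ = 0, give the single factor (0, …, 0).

((6, 4), (0, 6), (6, 8), (4, 5))

In the fundamental-weight basis, λ has coordinates c = M·v (v = (-62689, -48940)):
  c_1 = (-4)·(-62689) + (5)·(-48940) = 6056
  c_2 = (3)·(-62689) + (-4)·(-48940) = 7693
p = 11; digits c_i = Σ_j d_{ij}·11^j, 0 ≤ d_{ij} < 11:
  c_1 = 6056 = 6·11^0 + 0·11^1 + 6·11^2 + 4·11^3
  c_2 = 7693 = 4·11^0 + 6·11^1 + 8·11^2 + 5·11^3
Factor λ_0 = (6, 4)
Factor λ_1 = (0, 6)
Factor λ_2 = (6, 8)
Factor λ_3 = (4, 5)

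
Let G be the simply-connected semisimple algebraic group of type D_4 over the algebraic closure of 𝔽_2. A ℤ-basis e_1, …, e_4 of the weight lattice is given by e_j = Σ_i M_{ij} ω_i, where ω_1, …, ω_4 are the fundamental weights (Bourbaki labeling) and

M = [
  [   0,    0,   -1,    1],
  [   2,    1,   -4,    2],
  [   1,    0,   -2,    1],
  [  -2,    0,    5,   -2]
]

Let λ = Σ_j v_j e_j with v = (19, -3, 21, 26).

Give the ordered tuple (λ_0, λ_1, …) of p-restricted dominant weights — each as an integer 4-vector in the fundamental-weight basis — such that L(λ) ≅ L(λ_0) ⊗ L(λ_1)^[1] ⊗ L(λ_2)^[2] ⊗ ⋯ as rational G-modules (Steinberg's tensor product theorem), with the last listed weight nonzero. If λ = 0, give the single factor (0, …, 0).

Change of basis e → ω: c = M·v where v = (19, -3, 21, 26):
  c_1 = 0·19 + (0)·(-3) + (-1)·(21) + 1·26 = 5
  c_2 = 2·19 + (1)·(-3) + (-4)·(21) + 2·26 = 3
  c_3 = 1·19 + (0)·(-3) + (-2)·(21) + 1·26 = 3
  c_4 = (-2)·(19) + (0)·(-3) + 5·21 + (-2)·(26) = 15
Writing each c_i in base p = 2:
  c_1 = 5 = 1·2^0 + 0·2^1 + 1·2^2
  c_2 = 3 = 1·2^0 + 1·2^1
  c_3 = 3 = 1·2^0 + 1·2^1
  c_4 = 15 = 1·2^0 + 1·2^1 + 1·2^2 + 1·2^3
p-restricted factor λ_0 = (1, 1, 1, 1)
p-restricted factor λ_1 = (0, 1, 1, 1)
p-restricted factor λ_2 = (1, 0, 0, 1)
p-restricted factor λ_3 = (0, 0, 0, 1)

((1, 1, 1, 1), (0, 1, 1, 1), (1, 0, 0, 1), (0, 0, 0, 1))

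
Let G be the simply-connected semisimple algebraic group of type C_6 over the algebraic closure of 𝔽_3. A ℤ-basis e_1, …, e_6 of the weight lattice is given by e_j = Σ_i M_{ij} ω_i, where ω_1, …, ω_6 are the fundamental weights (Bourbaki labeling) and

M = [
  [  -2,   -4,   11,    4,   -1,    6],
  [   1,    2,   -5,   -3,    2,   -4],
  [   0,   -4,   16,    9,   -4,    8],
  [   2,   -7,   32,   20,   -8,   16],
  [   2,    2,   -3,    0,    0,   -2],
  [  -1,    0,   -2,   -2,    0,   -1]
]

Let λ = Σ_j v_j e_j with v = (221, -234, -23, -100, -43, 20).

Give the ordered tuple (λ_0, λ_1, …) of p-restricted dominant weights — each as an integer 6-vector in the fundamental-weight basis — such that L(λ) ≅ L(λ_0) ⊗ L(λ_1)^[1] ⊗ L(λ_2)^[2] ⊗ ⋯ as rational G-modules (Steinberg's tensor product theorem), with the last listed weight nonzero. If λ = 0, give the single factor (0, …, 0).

((1, 2, 0, 2, 0, 2), (1, 0, 0, 2, 1, 1))

ω-coordinates c = M·v, v = (221, -234, -23, -100, -43, 20):
  c_1 = (-2)·(221) + (-4)·(-234) + (11)·(-23) + (4)·(-100) + (-1)·(-43) + 6·20 = 4
  c_2 = 1·221 + (2)·(-234) + (-5)·(-23) + (-3)·(-100) + (2)·(-43) + (-4)·(20) = 2
  c_3 = 0·221 + (-4)·(-234) + (16)·(-23) + (9)·(-100) + (-4)·(-43) + 8·20 = 0
  c_4 = 2·221 + (-7)·(-234) + (32)·(-23) + (20)·(-100) + (-8)·(-43) + 16·20 = 8
  c_5 = 2·221 + (2)·(-234) + (-3)·(-23) + (0)·(-100) + (0)·(-43) + (-2)·(20) = 3
  c_6 = (-1)·(221) + (0)·(-234) + (-2)·(-23) + (-2)·(-100) + (0)·(-43) + (-1)·(20) = 5
Writing each c_i in base p = 3:
  c_1 = 4 = 1·3^0 + 1·3^1
  c_2 = 2 = 2·3^0
  c_3 = 0
  c_4 = 8 = 2·3^0 + 2·3^1
  c_5 = 3 = 0·3^0 + 1·3^1
  c_6 = 5 = 2·3^0 + 1·3^1
λ_0 = (1, 2, 0, 2, 0, 2)
λ_1 = (1, 0, 0, 2, 1, 1)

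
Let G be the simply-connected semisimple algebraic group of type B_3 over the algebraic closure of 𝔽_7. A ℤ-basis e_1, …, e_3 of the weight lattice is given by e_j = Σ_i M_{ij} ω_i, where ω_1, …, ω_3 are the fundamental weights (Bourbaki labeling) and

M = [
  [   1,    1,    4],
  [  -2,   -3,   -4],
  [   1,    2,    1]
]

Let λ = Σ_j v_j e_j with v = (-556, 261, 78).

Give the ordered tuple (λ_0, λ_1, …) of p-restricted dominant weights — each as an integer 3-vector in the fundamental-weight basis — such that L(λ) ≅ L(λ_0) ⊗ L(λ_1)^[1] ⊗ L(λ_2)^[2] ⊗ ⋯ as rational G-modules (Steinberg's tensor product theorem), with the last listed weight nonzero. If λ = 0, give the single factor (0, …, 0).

((3, 3, 2), (2, 2, 6))

In the fundamental-weight basis, λ has coordinates c = M·v (v = (-556, 261, 78)):
  c_1 = 1*-556 + 1*261 + 4*78 = 17
  c_2 = -2*-556 + -3*261 + -4*78 = 17
  c_3 = 1*-556 + 2*261 + 1*78 = 44
p = 7; digits c_i = Σ_j d_{ij}·7^j, 0 ≤ d_{ij} < 7:
  c_1 = 17 = 3·7^0 + 2·7^1
  c_2 = 17 = 3·7^0 + 2·7^1
  c_3 = 44 = 2·7^0 + 6·7^1
p-restricted factor λ_0 = (3, 3, 2)
p-restricted factor λ_1 = (2, 2, 6)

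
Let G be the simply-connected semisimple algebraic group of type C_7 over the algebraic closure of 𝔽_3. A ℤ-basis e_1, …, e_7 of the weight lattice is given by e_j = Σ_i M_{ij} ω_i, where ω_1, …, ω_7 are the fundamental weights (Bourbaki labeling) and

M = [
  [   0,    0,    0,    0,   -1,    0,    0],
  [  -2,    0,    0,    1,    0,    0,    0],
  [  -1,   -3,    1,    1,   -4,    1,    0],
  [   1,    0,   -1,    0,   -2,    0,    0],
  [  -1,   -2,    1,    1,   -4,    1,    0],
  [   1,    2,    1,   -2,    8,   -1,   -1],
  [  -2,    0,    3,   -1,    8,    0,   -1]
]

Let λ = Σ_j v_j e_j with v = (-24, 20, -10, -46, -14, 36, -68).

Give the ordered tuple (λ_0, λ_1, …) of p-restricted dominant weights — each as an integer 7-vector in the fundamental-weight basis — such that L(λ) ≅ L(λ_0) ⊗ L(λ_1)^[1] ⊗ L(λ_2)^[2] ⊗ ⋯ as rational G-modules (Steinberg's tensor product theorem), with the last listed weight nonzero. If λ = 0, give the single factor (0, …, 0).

((2, 2, 0, 2, 2, 0, 2), (1, 0, 0, 1, 0, 0, 0), (1, 0, 0, 1, 2, 2, 2))

Converting to the ω-basis (c_i = row i of M dotted with v = (-24, 20, -10, -46, -14, 36, -68)):
  c_1 = 0*-24 + 0*20 + 0*-10 + 0*-46 + -1*-14 + 0*36 + 0*-68 = 14
  c_2 = -2*-24 + 0*20 + 0*-10 + 1*-46 + 0*-14 + 0*36 + 0*-68 = 2
  c_3 = -1*-24 + -3*20 + 1*-10 + 1*-46 + -4*-14 + 1*36 + 0*-68 = 0
  c_4 = 1*-24 + 0*20 + -1*-10 + 0*-46 + -2*-14 + 0*36 + 0*-68 = 14
  c_5 = -1*-24 + -2*20 + 1*-10 + 1*-46 + -4*-14 + 1*36 + 0*-68 = 20
  c_6 = 1*-24 + 2*20 + 1*-10 + -2*-46 + 8*-14 + -1*36 + -1*-68 = 18
  c_7 = -2*-24 + 0*20 + 3*-10 + -1*-46 + 8*-14 + 0*36 + -1*-68 = 20
Expand coordinatewise in base 3:
  c_1 = 14 = 2·3^0 + 1·3^1 + 1·3^2
  c_2 = 2 = 2·3^0
  c_3 = 0
  c_4 = 14 = 2·3^0 + 1·3^1 + 1·3^2
  c_5 = 20 = 2·3^0 + 0·3^1 + 2·3^2
  c_6 = 18 = 0·3^0 + 0·3^1 + 2·3^2
  c_7 = 20 = 2·3^0 + 0·3^1 + 2·3^2
p-restricted factor λ_0 = (2, 2, 0, 2, 2, 0, 2)
p-restricted factor λ_1 = (1, 0, 0, 1, 0, 0, 0)
p-restricted factor λ_2 = (1, 0, 0, 1, 2, 2, 2)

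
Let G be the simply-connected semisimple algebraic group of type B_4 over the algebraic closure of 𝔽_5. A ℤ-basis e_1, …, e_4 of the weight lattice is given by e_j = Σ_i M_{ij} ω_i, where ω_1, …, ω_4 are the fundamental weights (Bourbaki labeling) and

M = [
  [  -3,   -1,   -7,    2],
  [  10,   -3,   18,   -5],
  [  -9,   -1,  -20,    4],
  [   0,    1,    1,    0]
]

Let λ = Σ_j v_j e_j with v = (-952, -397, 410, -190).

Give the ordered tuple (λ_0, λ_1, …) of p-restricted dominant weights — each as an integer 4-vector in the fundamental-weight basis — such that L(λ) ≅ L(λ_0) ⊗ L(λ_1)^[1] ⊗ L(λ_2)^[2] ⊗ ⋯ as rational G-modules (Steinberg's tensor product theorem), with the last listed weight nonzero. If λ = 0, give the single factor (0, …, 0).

((3, 1, 0, 3), (0, 0, 1, 2))

Converting to the ω-basis (c_i = row i of M dotted with v = (-952, -397, 410, -190)):
  c_1 = (-3)·(-952) + (-1)·(-397) + (-7)·(410) + (2)·(-190) = 3
  c_2 = (10)·(-952) + (-3)·(-397) + 18·410 + (-5)·(-190) = 1
  c_3 = (-9)·(-952) + (-1)·(-397) + (-20)·(410) + (4)·(-190) = 5
  c_4 = (0)·(-952) + (1)·(-397) + 1·410 + (0)·(-190) = 13
Writing each c_i in base p = 5:
  c_1 = 3 = 3·5^0
  c_2 = 1 = 1·5^0
  c_3 = 5 = 0·5^0 + 1·5^1
  c_4 = 13 = 3·5^0 + 2·5^1
λ_0 = (3, 1, 0, 3)
λ_1 = (0, 0, 1, 2)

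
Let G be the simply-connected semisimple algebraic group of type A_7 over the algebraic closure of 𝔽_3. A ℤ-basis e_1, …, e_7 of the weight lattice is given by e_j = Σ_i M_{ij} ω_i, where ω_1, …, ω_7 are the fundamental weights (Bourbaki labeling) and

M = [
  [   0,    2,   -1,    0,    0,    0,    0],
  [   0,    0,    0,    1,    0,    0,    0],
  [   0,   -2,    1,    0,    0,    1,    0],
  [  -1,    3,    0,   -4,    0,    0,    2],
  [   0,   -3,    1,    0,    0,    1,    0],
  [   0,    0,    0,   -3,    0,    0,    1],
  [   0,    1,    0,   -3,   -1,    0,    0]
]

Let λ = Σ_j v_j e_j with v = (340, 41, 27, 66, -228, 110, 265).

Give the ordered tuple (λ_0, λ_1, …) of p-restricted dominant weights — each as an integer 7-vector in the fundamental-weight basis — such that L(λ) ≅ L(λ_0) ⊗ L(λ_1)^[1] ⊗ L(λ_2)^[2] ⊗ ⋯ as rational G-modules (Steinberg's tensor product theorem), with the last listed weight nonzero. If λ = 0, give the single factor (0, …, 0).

In the fundamental-weight basis, λ has coordinates c = M·v (v = (340, 41, 27, 66, -228, 110, 265)):
  c_1 = 0*340 + 2*41 + -1*27 + 0*66 + 0*-228 + 0*110 + 0*265 = 55
  c_2 = 0*340 + 0*41 + 0*27 + 1*66 + 0*-228 + 0*110 + 0*265 = 66
  c_3 = 0*340 + -2*41 + 1*27 + 0*66 + 0*-228 + 1*110 + 0*265 = 55
  c_4 = -1*340 + 3*41 + 0*27 + -4*66 + 0*-228 + 0*110 + 2*265 = 49
  c_5 = 0*340 + -3*41 + 1*27 + 0*66 + 0*-228 + 1*110 + 0*265 = 14
  c_6 = 0*340 + 0*41 + 0*27 + -3*66 + 0*-228 + 0*110 + 1*265 = 67
  c_7 = 0*340 + 1*41 + 0*27 + -3*66 + -1*-228 + 0*110 + 0*265 = 71
Base-3 expansion of each c_i:
  c_1 = 55 = 1·3^0 + 0·3^1 + 0·3^2 + 2·3^3
  c_2 = 66 = 0·3^0 + 1·3^1 + 1·3^2 + 2·3^3
  c_3 = 55 = 1·3^0 + 0·3^1 + 0·3^2 + 2·3^3
  c_4 = 49 = 1·3^0 + 1·3^1 + 2·3^2 + 1·3^3
  c_5 = 14 = 2·3^0 + 1·3^1 + 1·3^2
  c_6 = 67 = 1·3^0 + 1·3^1 + 1·3^2 + 2·3^3
  c_7 = 71 = 2·3^0 + 2·3^1 + 1·3^2 + 2·3^3
p-restricted factor λ_0 = (1, 0, 1, 1, 2, 1, 2)
p-restricted factor λ_1 = (0, 1, 0, 1, 1, 1, 2)
p-restricted factor λ_2 = (0, 1, 0, 2, 1, 1, 1)
p-restricted factor λ_3 = (2, 2, 2, 1, 0, 2, 2)

((1, 0, 1, 1, 2, 1, 2), (0, 1, 0, 1, 1, 1, 2), (0, 1, 0, 2, 1, 1, 1), (2, 2, 2, 1, 0, 2, 2))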